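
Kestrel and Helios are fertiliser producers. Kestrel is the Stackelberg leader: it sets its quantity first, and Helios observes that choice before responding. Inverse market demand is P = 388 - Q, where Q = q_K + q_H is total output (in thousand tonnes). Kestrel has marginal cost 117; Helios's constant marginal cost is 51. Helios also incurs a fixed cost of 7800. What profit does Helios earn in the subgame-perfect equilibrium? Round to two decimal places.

The follower Helios best-responds to any q_K: π_H = (388 - Q)q_H - 51q_H.
Setting the follower's marginal profit to zero, 337 - q_K - 2q_H = 0, i.e. q_H = (337 - q_K)/2.
Kestrel substitutes q_H(q_K) into its own profit: π_K = q_K(388 - q_K - (337 - q_K)/2) - 117q_K = (439/2 - (1/2)q_K)q_K - 117q_K.
Leader FOC: 205/2 - q_K = 0, so q_K = 205/2.
Then q_H = (337 - 205/2)/2 = 469/4.
Price P = 388 - 879/4 = 673/4.
Helios's profit: (673/4 - 51)·(469/4) - 7800 = 5947.5625.

5947.56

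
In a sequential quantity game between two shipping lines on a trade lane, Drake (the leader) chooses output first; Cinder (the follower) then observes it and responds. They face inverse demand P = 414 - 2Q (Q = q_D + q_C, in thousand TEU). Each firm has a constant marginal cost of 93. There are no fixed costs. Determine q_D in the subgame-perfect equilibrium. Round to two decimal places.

The follower Cinder best-responds to any q_D: π_C = (414 - 2Q)q_C - 93q_C.
∂π_C/∂q_C = 321 - 2q_D - 4q_C = 0 gives the reaction function q_C = (321 - 2q_D)/4.
The leader anticipates this reaction. Substituting into P = 414 - 2Q gives P = 507/2 - q_D, so π_D = (507/2 - q_D)q_D - 93q_D.
Maximising: ∂π_D/∂q_D = 321/2 - 2q_D = 0, giving q_D = 321/4.
Then q_C = (321 - 2·(321/4))/4 = 321/8.

80.25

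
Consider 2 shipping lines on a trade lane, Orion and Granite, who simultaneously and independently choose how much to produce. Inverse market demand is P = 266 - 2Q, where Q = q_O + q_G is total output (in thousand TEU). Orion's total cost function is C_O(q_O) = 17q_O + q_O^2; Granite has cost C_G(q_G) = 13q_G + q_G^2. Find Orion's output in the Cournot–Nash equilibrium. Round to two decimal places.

Orion's profit: π_O = (266 - 2Q)q_O - (17q_O + q_O²). Setting ∂π_O/∂q_O = 0: 249 - 6q_O - 2(q_G) = 0.
Granite's first-order condition: 253 - 6q_G - 2(q_O) = 0.
So q_O = (249 - 2q_G)/6 and q_G = (253 - 2q_O)/6.
Solving the pair: q_O = 247/8, q_G = 255/8.

30.88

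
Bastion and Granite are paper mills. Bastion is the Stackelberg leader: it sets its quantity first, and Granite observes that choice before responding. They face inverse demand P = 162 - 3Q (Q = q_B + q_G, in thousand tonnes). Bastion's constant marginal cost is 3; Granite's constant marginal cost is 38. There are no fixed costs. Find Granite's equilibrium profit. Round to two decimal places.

The follower Granite best-responds to any q_B: π_G = (162 - 3Q)q_G - 38q_G.
∂π_G/∂q_G = 124 - 3q_B - 6q_G = 0 gives the reaction function q_G = (124 - 3q_B)/6.
The leader anticipates this reaction. Substituting into P = 162 - 3Q gives P = 100 - (3/2)q_B, so π_B = (100 - (3/2)q_B)q_B - 3q_B.
Leader FOC: 97 - 3q_B = 0, so q_B = 97/3.
Then q_G = (124 - 3·(97/3))/6 = 9/2.
Price P = 162 - 3·(221/6) = 103/2.
Granite's profit: (103/2 - 38)·(9/2) = 243/4.

60.75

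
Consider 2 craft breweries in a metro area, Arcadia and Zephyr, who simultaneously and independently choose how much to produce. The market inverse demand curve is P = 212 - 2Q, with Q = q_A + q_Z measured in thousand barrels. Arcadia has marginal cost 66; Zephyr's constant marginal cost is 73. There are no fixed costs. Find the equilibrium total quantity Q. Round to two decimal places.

47.50

Arcadia's profit: π_A = (212 - 2Q)q_A - (66q_A). Setting ∂π_A/∂q_A = 0: 146 - 4q_A - 2(q_Z) = 0.
Zephyr's first-order condition: 139 - 4q_Z - 2(q_A) = 0.
So q_A = (146 - 2q_Z)/4 and q_Z = (139 - 2q_A)/4.
Substituting one into the other gives q_A = 51/2 and q_Z = 22.
Total output Q = 51/2 + 22 = 95/2.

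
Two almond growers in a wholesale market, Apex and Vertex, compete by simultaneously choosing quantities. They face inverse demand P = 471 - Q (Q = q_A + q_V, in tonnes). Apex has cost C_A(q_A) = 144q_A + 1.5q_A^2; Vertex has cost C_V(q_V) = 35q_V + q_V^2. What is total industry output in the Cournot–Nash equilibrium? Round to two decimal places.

143.42

Apex's profit: π_A = (471 - Q)q_A - (144q_A + (3/2)q_A²). Setting ∂π_A/∂q_A = 0: 327 - 5q_A - (q_V) = 0.
Vertex's profit: π_V = (471 - Q)q_V - (35q_V + q_V²). Setting ∂π_V/∂q_V = 0: 436 - 4q_V - (q_A) = 0.
Best responses: q_A = (327 - q_V)/5, q_V = (436 - q_A)/4.
Substituting one into the other gives q_A = 872/19 and q_V = 1853/19.
Total output Q = 872/19 + 1853/19 = 143.4211.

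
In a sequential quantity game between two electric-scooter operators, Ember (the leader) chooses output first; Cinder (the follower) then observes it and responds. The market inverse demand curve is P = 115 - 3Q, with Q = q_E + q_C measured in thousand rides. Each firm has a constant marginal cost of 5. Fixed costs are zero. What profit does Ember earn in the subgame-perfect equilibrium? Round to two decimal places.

504.17

Solve by backward induction. Given q_E, the follower Cinder maximises π_C = (115 - 3q_E - 3q_C)q_C - 5q_C.
Setting the follower's marginal profit to zero, 110 - 3q_E - 6q_C = 0, i.e. q_C = (110 - 3q_E)/6.
The leader anticipates this reaction. Substituting into P = 115 - 3Q gives P = 60 - (3/2)q_E, so π_E = (60 - (3/2)q_E)q_E - 5q_E.
Leader FOC: 55 - 3q_E = 0, so q_E = 55/3.
Then q_C = (110 - 3·(55/3))/6 = 55/6.
Price P = 115 - 3·(55/2) = 65/2.
Ember's profit: (65/2 - 5)·(55/3) = 504.1667.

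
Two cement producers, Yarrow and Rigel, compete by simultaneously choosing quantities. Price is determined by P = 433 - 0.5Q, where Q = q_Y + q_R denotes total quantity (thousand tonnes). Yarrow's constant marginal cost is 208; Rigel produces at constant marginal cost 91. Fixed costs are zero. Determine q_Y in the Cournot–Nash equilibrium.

72

Yarrow's profit: π_Y = (433 - 0.5Q)q_Y - (208q_Y). Setting ∂π_Y/∂q_Y = 0: 225 - q_Y - (1/2)(q_R) = 0.
Rigel's profit: π_R = (433 - 0.5Q)q_R - (91q_R). Setting ∂π_R/∂q_R = 0: 342 - q_R - (1/2)(q_Y) = 0.
So q_Y = (225 - (1/2)q_R) and q_R = (342 - (1/2)q_Y).
Solving the pair: q_Y = 72, q_R = 306.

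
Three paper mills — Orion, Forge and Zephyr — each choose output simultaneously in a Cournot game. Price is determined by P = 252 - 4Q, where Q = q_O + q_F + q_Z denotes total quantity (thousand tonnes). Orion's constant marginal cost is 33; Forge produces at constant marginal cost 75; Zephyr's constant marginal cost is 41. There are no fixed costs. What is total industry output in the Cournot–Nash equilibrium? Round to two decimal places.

37.94

Orion's profit: π_O = (252 - 4Q)q_O - (33q_O). Setting ∂π_O/∂q_O = 0: 219 - 8q_O - 4(q_F + q_Z) = 0.
Forge's first-order condition: 177 - 8q_F - 4(q_O + q_Z) = 0.
Zephyr's first-order condition: 211 - 8q_Z - 4(q_O + q_F) = 0.
Adding the 3 first-order conditions: 607 − 16Q = 0, so Q = 607/16.
Back-substituting: q_O = (219 − 607/4)/4 = 269/16, q_F = (177 − 607/4)/4 = 101/16, q_Z = (211 − 607/4)/4 = 237/16.
Total output Q = 269/16 + 101/16 + 237/16 = 607/16.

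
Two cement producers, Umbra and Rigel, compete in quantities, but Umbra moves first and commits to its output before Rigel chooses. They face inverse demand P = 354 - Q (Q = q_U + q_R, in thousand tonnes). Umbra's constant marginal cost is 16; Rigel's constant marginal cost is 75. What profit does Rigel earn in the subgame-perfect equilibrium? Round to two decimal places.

The follower Rigel best-responds to any q_U: π_R = (354 - Q)q_R - 75q_R.
∂π_R/∂q_R = 279 - q_U - 2q_R = 0 gives the reaction function q_R = (279 - q_U)/2.
The leader anticipates this reaction. Substituting into P = 354 - Q gives P = 429/2 - (1/2)q_U, so π_U = (429/2 - (1/2)q_U)q_U - 16q_U.
Maximising: ∂π_U/∂q_U = 397/2 - q_U = 0, giving q_U = 397/2.
Then q_R = (279 - 397/2)/2 = 161/4.
Price P = 354 - 955/4 = 461/4.
Rigel's profit: (461/4 - 75)·(161/4) = 1620.0625.

1620.06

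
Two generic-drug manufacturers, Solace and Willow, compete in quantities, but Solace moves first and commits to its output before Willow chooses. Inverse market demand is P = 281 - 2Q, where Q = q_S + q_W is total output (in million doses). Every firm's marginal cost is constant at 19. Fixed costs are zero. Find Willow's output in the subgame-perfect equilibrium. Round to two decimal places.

32.75

Solve by backward induction. Given q_S, the follower Willow maximises π_W = (281 - 2q_S - 2q_W)q_W - 19q_W.
Follower FOC: 262 - 2q_S - 4q_W = 0, so q_W(q_S) = (262 - 2q_S)/4.
The leader anticipates this reaction. Substituting into P = 281 - 2Q gives P = 150 - q_S, so π_S = (150 - q_S)q_S - 19q_S.
Maximising: ∂π_S/∂q_S = 131 - 2q_S = 0, giving q_S = 131/2.
Then q_W = (262 - 2·(131/2))/4 = 131/4.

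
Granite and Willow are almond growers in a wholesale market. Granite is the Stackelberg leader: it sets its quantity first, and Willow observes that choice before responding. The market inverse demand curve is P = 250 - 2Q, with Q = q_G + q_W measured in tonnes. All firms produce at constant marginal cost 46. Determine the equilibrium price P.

Solve by backward induction. Given q_G, the follower Willow maximises π_W = (250 - 2q_G - 2q_W)q_W - 46q_W.
∂π_W/∂q_W = 204 - 2q_G - 4q_W = 0 gives the reaction function q_W = (204 - 2q_G)/4.
The leader anticipates this reaction. Substituting into P = 250 - 2Q gives P = 148 - q_G, so π_G = (148 - q_G)q_G - 46q_G.
Leader FOC: 102 - 2q_G = 0, so q_G = 51.
Then q_W = (204 - 2·51)/4 = 51/2.
Total output Q = 153/2, so price P = 250 - 2·(153/2) = 97.

97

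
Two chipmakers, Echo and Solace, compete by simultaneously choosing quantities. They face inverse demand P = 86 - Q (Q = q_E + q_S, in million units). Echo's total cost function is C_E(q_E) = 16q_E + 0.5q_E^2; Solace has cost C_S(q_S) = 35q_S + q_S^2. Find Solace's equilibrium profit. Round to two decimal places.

Echo's profit: π_E = (86 - Q)q_E - (16q_E + (1/2)q_E²). Setting ∂π_E/∂q_E = 0: 70 - 3q_E - (q_S) = 0.
Solace's profit: π_S = (86 - Q)q_S - (35q_S + q_S²). Setting ∂π_S/∂q_S = 0: 51 - 4q_S - (q_E) = 0.
So q_E = (70 - q_S)/3 and q_S = (51 - q_E)/4.
Substituting one into the other gives q_E = 229/11 and q_S = 83/11.
Price P = 86 - 312/11 = 634/11.
Solace's profit: (634/11)·(83/11) - 35·(83/11) - (83/11)² = 113.8678.

113.87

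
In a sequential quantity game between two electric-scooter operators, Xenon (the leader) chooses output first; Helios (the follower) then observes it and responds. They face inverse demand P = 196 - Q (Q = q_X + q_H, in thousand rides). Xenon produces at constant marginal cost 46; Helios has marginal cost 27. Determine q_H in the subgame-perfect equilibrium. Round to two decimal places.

The follower Helios best-responds to any q_X: π_H = (196 - Q)q_H - 27q_H.
Setting the follower's marginal profit to zero, 169 - q_X - 2q_H = 0, i.e. q_H = (169 - q_X)/2.
Xenon substitutes q_H(q_X) into its own profit: π_X = q_X(196 - q_X - (169 - q_X)/2) - 46q_X = (223/2 - (1/2)q_X)q_X - 46q_X.
The leader's first-order condition 131/2 - q_X = 0 yields q_X = 131/2.
Then q_H = (169 - 131/2)/2 = 207/4.

51.75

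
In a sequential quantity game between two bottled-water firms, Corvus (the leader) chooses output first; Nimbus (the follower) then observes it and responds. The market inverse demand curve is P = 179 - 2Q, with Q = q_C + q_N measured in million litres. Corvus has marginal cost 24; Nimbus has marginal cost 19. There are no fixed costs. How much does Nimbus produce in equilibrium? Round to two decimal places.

Solve by backward induction. Given q_C, the follower Nimbus maximises π_N = (179 - 2q_C - 2q_N)q_N - 19q_N.
Setting the follower's marginal profit to zero, 160 - 2q_C - 4q_N = 0, i.e. q_N = (160 - 2q_C)/4.
The leader anticipates this reaction. Substituting into P = 179 - 2Q gives P = 99 - q_C, so π_C = (99 - q_C)q_C - 24q_C.
The leader's first-order condition 75 - 2q_C = 0 yields q_C = 75/2.
Then q_N = (160 - 2·(75/2))/4 = 85/4.

21.25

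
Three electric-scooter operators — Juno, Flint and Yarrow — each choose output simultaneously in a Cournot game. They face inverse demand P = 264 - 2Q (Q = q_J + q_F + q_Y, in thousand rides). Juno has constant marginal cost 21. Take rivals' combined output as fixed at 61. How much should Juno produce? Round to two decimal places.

With rivals' combined output fixed at 61, Juno's profit is π_J = (264 - 2·61 - 2q_J)q_J - (21q_J) = (142 - 2q_J)q_J - (21q_J).
∂π_J/∂q_J = 121 - 4q_J = 0, so q_J = 121/4.

30.25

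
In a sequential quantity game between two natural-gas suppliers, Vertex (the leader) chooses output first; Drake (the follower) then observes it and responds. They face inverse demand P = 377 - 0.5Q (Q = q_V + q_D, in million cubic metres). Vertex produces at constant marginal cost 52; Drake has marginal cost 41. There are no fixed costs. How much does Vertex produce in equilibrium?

314

Solve by backward induction. Given q_V, the follower Drake maximises π_D = (377 - (1/2)q_V - (1/2)q_D)q_D - 41q_D.
∂π_D/∂q_D = 336 - (1/2)q_V - q_D = 0 gives the reaction function q_D = (336 - (1/2)q_V).
The leader anticipates this reaction. Substituting into P = 377 - 0.5Q gives P = 209 - (1/4)q_V, so π_V = (209 - (1/4)q_V)q_V - 52q_V.
Maximising: ∂π_V/∂q_V = 157 - (1/2)q_V = 0, giving q_V = 314.
Then q_D = (336 - (1/2)·314) = 179.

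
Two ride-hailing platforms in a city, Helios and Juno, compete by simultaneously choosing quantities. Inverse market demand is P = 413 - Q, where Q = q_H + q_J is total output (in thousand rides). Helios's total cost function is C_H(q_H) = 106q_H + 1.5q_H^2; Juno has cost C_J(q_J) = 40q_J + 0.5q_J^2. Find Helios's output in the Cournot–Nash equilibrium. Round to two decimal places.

39.14

Helios's profit: π_H = (413 - Q)q_H - (106q_H + (3/2)q_H²). Setting ∂π_H/∂q_H = 0: 307 - 5q_H - (q_J) = 0.
Juno's profit: π_J = (413 - Q)q_J - (40q_J + (1/2)q_J²). Setting ∂π_J/∂q_J = 0: 373 - 3q_J - (q_H) = 0.
Rearranging gives the reaction functions q_H = (307 - q_J)/5 and q_J = (373 - q_H)/3.
Substituting one into the other gives q_H = 274/7 and q_J = 779/7.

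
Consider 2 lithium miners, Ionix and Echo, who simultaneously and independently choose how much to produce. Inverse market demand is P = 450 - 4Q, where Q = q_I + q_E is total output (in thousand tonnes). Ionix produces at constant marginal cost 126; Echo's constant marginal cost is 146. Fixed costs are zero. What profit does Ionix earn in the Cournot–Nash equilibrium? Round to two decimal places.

3287.11

Ionix's profit: π_I = (450 - 4Q)q_I - (126q_I). Setting ∂π_I/∂q_I = 0: 324 - 8q_I - 4(q_E) = 0.
Echo's first-order condition: 304 - 8q_E - 4(q_I) = 0.
Rearranging gives the reaction functions q_I = (324 - 4q_E)/8 and q_E = (304 - 4q_I)/8.
Solving the pair: q_I = 86/3, q_E = 71/3.
Price P = 450 - 4·(157/3) = 722/3.
Ionix's profit: (722/3 - 126)·(86/3) = 3287.1111.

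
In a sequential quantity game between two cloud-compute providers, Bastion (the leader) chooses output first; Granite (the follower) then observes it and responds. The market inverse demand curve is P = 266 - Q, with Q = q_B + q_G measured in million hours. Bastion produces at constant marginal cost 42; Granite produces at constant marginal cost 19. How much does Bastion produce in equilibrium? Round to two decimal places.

Solve by backward induction. Given q_B, the follower Granite maximises π_G = (266 - q_B - q_G)q_G - 19q_G.
∂π_G/∂q_G = 247 - q_B - 2q_G = 0 gives the reaction function q_G = (247 - q_B)/2.
The leader anticipates this reaction. Substituting into P = 266 - Q gives P = 285/2 - (1/2)q_B, so π_B = (285/2 - (1/2)q_B)q_B - 42q_B.
The leader's first-order condition 201/2 - q_B = 0 yields q_B = 201/2.
Then q_G = (247 - 201/2)/2 = 293/4.

100.50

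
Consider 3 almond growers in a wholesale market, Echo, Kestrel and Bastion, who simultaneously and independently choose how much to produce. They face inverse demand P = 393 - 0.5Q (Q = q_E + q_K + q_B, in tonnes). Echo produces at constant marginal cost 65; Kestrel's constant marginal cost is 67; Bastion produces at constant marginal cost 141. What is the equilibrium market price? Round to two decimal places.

166.50

Echo's profit: π_E = (393 - 0.5Q)q_E - (65q_E). Setting ∂π_E/∂q_E = 0: 328 - q_E - (1/2)(q_K + q_B) = 0.
Kestrel's first-order condition: 326 - q_K - (1/2)(q_E + q_B) = 0.
Bastion's first-order condition: 252 - q_B - (1/2)(q_E + q_K) = 0.
Adding the 3 conditions: 906 − Q − Q = 0, i.e. Q = 453.
Back-substituting: q_E = (328 − 453/2)/(1/2) = 203, q_K = (326 − 453/2)/(1/2) = 199, q_B = (252 − 453/2)/(1/2) = 51.
Total output Q = 453, so price P = 393 - (1/2)·453 = 333/2.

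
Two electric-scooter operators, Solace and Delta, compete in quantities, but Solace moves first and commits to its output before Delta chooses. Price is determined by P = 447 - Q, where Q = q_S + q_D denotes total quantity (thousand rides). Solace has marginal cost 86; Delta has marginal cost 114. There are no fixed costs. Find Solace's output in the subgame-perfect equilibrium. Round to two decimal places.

194.50

The follower Delta best-responds to any q_S: π_D = (447 - Q)q_D - 114q_D.
∂π_D/∂q_D = 333 - q_S - 2q_D = 0 gives the reaction function q_D = (333 - q_S)/2.
The leader anticipates this reaction. Substituting into P = 447 - Q gives P = 561/2 - (1/2)q_S, so π_S = (561/2 - (1/2)q_S)q_S - 86q_S.
Leader FOC: 389/2 - q_S = 0, so q_S = 389/2.
Then q_D = (333 - 389/2)/2 = 277/4.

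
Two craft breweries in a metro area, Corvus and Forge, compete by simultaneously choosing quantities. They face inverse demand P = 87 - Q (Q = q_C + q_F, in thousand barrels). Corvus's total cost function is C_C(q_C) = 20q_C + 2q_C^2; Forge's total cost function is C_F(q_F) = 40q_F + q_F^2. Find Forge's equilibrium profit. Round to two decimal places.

Corvus's profit: π_C = (87 - Q)q_C - (20q_C + 2q_C²). Setting ∂π_C/∂q_C = 0: 67 - 6q_C - (q_F) = 0.
Forge's first-order condition: 47 - 4q_F - (q_C) = 0.
So q_C = (67 - q_F)/6 and q_F = (47 - q_C)/4.
Substituting one into the other gives q_C = 221/23 and q_F = 215/23.
Price P = 87 - 436/23 = 1565/23.
Forge's profit: (1565/23)·(215/23) - 40·(215/23) - (215/23)² = 174.7637.

174.76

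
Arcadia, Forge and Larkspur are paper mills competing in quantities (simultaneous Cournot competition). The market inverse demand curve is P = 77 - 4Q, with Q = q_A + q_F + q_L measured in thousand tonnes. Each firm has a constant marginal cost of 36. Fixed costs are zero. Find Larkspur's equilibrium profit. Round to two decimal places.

A representative firm's profit is π_i = q_i(77 - 4Q) - 36q_i.
First-order condition (treating rivals' output as given): 41 - 8q_i - 4·Σ_{j≠i} q_j = 0.
By symmetry each firm produces the same amount; substituting Σ_{j≠i} q_j = 2q_i yields q_i = 41/16.
Price P = 77 - 4·(123/16) = 185/4.
Larkspur's profit: (185/4 - 36)·(41/16) = 1681/64.

26.27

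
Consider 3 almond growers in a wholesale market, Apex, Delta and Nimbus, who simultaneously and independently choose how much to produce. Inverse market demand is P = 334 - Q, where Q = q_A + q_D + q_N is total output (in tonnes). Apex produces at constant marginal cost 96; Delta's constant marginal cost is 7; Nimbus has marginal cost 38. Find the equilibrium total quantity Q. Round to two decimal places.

Apex's profit: π_A = (334 - Q)q_A - (96q_A). Setting ∂π_A/∂q_A = 0: 238 - 2q_A - (q_D + q_N) = 0.
Delta's profit: π_D = (334 - Q)q_D - (7q_D). Setting ∂π_D/∂q_D = 0: 327 - 2q_D - (q_A + q_N) = 0.
Nimbus's first-order condition: 296 - 2q_N - (q_A + q_D) = 0.
Summing all 3 equations gives 861 − 4Q = 0, hence Q = 861/4.
Back-substituting: q_A = (238 − 861/4) = 91/4, q_D = (327 − 861/4) = 447/4, q_N = (296 − 861/4) = 323/4.
Total output Q = 91/4 + 447/4 + 323/4 = 861/4.

215.25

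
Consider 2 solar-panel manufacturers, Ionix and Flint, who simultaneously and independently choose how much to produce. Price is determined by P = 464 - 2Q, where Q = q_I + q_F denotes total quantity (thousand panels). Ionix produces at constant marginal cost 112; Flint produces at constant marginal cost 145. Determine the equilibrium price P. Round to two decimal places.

Ionix's profit: π_I = (464 - 2Q)q_I - (112q_I). Setting ∂π_I/∂q_I = 0: 352 - 4q_I - 2(q_F) = 0.
Flint's first-order condition: 319 - 4q_F - 2(q_I) = 0.
Rearranging gives the reaction functions q_I = (352 - 2q_F)/4 and q_F = (319 - 2q_I)/4.
Solving the pair: q_I = 385/6, q_F = 143/3.
Total output Q = 671/6, so price P = 464 - 2·(671/6) = 721/3.

240.33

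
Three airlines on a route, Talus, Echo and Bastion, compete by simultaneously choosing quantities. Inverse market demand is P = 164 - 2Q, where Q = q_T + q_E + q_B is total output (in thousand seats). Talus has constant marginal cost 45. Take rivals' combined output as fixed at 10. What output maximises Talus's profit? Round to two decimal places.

With rivals' combined output fixed at 10, Talus's profit is π_T = (164 - 2·10 - 2q_T)q_T - (45q_T) = (144 - 2q_T)q_T - (45q_T).
∂π_T/∂q_T = 99 - 4q_T = 0, so q_T = 99/4.

24.75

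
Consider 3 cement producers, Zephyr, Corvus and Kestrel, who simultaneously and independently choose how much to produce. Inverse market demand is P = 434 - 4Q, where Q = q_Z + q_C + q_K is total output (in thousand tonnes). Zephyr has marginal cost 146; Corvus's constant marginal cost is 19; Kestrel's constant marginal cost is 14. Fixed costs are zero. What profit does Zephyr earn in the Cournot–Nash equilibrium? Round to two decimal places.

13.14

Zephyr's profit: π_Z = (434 - 4Q)q_Z - (146q_Z). Setting ∂π_Z/∂q_Z = 0: 288 - 8q_Z - 4(q_C + q_K) = 0.
Corvus's first-order condition: 415 - 8q_C - 4(q_Z + q_K) = 0.
Kestrel's first-order condition: 420 - 8q_K - 4(q_Z + q_C) = 0.
Adding the 3 first-order conditions: 1123 − 16Q = 0, so Q = 1123/16.
Back-substituting: q_Z = (288 − 1123/4)/4 = 29/16, q_C = (415 − 1123/4)/4 = 537/16, q_K = (420 − 1123/4)/4 = 557/16.
Price P = 434 - 4·(1123/16) = 613/4.
Zephyr's profit: (613/4 - 146)·(29/16) = 841/64.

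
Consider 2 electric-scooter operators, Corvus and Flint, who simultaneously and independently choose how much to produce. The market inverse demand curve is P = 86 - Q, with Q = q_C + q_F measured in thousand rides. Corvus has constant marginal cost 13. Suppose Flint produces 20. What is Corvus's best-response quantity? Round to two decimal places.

With the rival's output fixed at 20, Corvus's profit is π_C = (86 - 20 - q_C)q_C - (13q_C) = (66 - q_C)q_C - (13q_C).
∂π_C/∂q_C = 53 - 2q_C = 0, so q_C = 53/2.

26.50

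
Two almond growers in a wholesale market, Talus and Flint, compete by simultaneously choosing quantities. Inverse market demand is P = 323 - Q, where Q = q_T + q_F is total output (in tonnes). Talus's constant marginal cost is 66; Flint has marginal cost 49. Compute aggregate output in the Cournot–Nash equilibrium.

177

Talus's profit: π_T = (323 - Q)q_T - (66q_T). Setting ∂π_T/∂q_T = 0: 257 - 2q_T - (q_F) = 0.
Flint's profit: π_F = (323 - Q)q_F - (49q_F). Setting ∂π_F/∂q_F = 0: 274 - 2q_F - (q_T) = 0.
Rearranging gives the reaction functions q_T = (257 - q_F)/2 and q_F = (274 - q_T)/2.
Solving the pair: q_T = 80, q_F = 97.
Total output Q = 80 + 97 = 177.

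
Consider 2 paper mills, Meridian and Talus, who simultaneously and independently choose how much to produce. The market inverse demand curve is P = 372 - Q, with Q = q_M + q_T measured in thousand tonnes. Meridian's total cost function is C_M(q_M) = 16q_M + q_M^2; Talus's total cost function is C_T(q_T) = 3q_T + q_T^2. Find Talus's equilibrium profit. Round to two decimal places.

11150.22

Meridian's profit: π_M = (372 - Q)q_M - (16q_M + q_M²). Setting ∂π_M/∂q_M = 0: 356 - 4q_M - (q_T) = 0.
Talus's first-order condition: 369 - 4q_T - (q_M) = 0.
Best responses: q_M = (356 - q_T)/4, q_T = (369 - q_M)/4.
Substituting one into the other gives q_M = 211/3 and q_T = 224/3.
Price P = 372 - 145 = 227.
Talus's profit: 227·(224/3) - 3·(224/3) - (224/3)² = 11150.2222.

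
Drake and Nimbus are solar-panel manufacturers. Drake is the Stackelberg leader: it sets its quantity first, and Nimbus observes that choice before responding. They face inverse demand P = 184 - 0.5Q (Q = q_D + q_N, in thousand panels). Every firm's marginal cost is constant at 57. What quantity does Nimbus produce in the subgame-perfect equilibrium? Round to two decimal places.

Solve by backward induction. Given q_D, the follower Nimbus maximises π_N = (184 - (1/2)q_D - (1/2)q_N)q_N - 57q_N.
Follower FOC: 127 - (1/2)q_D - q_N = 0, so q_N(q_D) = (127 - (1/2)q_D).
The leader anticipates this reaction. Substituting into P = 184 - 0.5Q gives P = 241/2 - (1/4)q_D, so π_D = (241/2 - (1/4)q_D)q_D - 57q_D.
Maximising: ∂π_D/∂q_D = 127/2 - (1/2)q_D = 0, giving q_D = 127.
Then q_N = (127 - (1/2)·127) = 127/2.

63.50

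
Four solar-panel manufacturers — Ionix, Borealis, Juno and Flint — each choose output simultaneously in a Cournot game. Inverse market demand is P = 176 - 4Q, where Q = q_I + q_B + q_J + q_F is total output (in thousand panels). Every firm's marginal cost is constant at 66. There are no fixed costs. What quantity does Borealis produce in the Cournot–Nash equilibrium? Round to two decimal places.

5.50

Each firm earns π_i = (176 - 4Q)q_i - 66q_i.
Setting ∂π_i/∂q_i = 0 with rivals' quantities fixed: 110 - 8q_i - 4·Σ_{j≠i} q_j = 0.
With identical firms every q_j equals q_i, so Σ_{j≠i} q_j = 3q_i and 110 = 20q_i, giving q_i = 11/2.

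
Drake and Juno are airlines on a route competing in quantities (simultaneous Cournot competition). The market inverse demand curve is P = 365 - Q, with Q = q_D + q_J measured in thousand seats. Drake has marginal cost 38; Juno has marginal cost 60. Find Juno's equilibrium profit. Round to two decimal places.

8898.78

Drake's profit: π_D = (365 - Q)q_D - (38q_D). Setting ∂π_D/∂q_D = 0: 327 - 2q_D - (q_J) = 0.
Juno's first-order condition: 305 - 2q_J - (q_D) = 0.
Rearranging gives the reaction functions q_D = (327 - q_J)/2 and q_J = (305 - q_D)/2.
Solving the pair: q_D = 349/3, q_J = 283/3.
Price P = 365 - 632/3 = 463/3.
Juno's profit: (463/3 - 60)·(283/3) = 8898.7778.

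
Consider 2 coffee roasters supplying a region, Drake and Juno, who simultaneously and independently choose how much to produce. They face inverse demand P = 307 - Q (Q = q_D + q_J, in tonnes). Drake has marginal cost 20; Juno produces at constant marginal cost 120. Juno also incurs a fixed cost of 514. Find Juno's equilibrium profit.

Drake's profit: π_D = (307 - Q)q_D - (20q_D). Setting ∂π_D/∂q_D = 0: 287 - 2q_D - (q_J) = 0.
Juno's profit: π_J = (307 - Q)q_J - (120q_J). Setting ∂π_J/∂q_J = 0: 187 - 2q_J - (q_D) = 0.
Best responses: q_D = (287 - q_J)/2, q_J = (187 - q_D)/2.
Solving the pair: q_D = 129, q_J = 29.
Price P = 307 - 158 = 149.
Juno's profit: (149 - 120)·29 - 514 = 327.

327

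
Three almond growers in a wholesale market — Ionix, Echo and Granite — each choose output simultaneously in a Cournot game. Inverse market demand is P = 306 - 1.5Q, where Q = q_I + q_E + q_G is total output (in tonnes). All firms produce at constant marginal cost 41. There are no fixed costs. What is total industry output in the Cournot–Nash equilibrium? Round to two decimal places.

132.50

Each firm earns π_i = (306 - 1.5Q)q_i - 41q_i.
First-order condition (treating rivals' output as given): 265 - 3q_i - (3/2)·Σ_{j≠i} q_j = 0.
With identical firms every q_j equals q_i, so Σ_{j≠i} q_j = 2q_i and 265 = 6q_i, giving q_i = 265/6.
Total output Q = 265/6 + 265/6 + 265/6 = 265/2.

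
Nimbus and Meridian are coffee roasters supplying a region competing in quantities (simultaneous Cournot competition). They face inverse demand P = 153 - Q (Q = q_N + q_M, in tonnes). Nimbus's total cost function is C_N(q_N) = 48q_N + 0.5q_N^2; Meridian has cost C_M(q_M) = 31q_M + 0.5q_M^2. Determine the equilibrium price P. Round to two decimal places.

96.25

Nimbus's profit: π_N = (153 - Q)q_N - (48q_N + (1/2)q_N²). Setting ∂π_N/∂q_N = 0: 105 - 3q_N - (q_M) = 0.
Meridian's profit: π_M = (153 - Q)q_M - (31q_M + (1/2)q_M²). Setting ∂π_M/∂q_M = 0: 122 - 3q_M - (q_N) = 0.
Rearranging gives the reaction functions q_N = (105 - q_M)/3 and q_M = (122 - q_N)/3.
Substituting one into the other gives q_N = 193/8 and q_M = 261/8.
Total output Q = 227/4, so price P = 153 - 227/4 = 385/4.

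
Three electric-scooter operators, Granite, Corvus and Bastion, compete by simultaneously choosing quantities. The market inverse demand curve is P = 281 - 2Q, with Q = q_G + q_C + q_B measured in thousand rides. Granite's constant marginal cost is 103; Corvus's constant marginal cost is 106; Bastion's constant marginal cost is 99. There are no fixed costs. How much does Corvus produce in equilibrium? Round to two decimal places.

Granite's profit: π_G = (281 - 2Q)q_G - (103q_G). Setting ∂π_G/∂q_G = 0: 178 - 4q_G - 2(q_C + q_B) = 0.
Corvus's profit: π_C = (281 - 2Q)q_C - (106q_C). Setting ∂π_C/∂q_C = 0: 175 - 4q_C - 2(q_G + q_B) = 0.
Bastion's first-order condition: 182 - 4q_B - 2(q_G + q_C) = 0.
Adding the 3 conditions: 535 − 4Q − 4Q = 0, i.e. Q = 535/8.
Back-substituting: q_G = (178 − 535/4)/2 = 177/8, q_C = (175 − 535/4)/2 = 165/8, q_B = (182 − 535/4)/2 = 193/8.

20.63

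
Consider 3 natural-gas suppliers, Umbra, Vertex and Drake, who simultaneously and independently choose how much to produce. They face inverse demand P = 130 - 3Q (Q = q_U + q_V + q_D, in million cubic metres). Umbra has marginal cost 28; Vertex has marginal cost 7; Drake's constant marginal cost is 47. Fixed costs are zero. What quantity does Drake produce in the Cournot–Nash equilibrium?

2

Umbra's profit: π_U = (130 - 3Q)q_U - (28q_U). Setting ∂π_U/∂q_U = 0: 102 - 6q_U - 3(q_V + q_D) = 0.
Vertex's first-order condition: 123 - 6q_V - 3(q_U + q_D) = 0.
Drake's profit: π_D = (130 - 3Q)q_D - (47q_D). Setting ∂π_D/∂q_D = 0: 83 - 6q_D - 3(q_U + q_V) = 0.
Summing all 3 equations gives 308 − 12Q = 0, hence Q = 77/3.
Back-substituting: q_U = (102 − 77)/3 = 25/3, q_V = (123 − 77)/3 = 46/3, q_D = (83 − 77)/3 = 2.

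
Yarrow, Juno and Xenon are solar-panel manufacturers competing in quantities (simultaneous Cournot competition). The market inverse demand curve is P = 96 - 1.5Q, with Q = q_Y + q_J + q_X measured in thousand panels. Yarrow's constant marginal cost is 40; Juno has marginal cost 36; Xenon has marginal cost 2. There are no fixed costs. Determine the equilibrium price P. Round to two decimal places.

Yarrow's profit: π_Y = (96 - 1.5Q)q_Y - (40q_Y). Setting ∂π_Y/∂q_Y = 0: 56 - 3q_Y - (3/2)(q_J + q_X) = 0.
Juno's profit: π_J = (96 - 1.5Q)q_J - (36q_J). Setting ∂π_J/∂q_J = 0: 60 - 3q_J - (3/2)(q_Y + q_X) = 0.
Xenon's first-order condition: 94 - 3q_X - (3/2)(q_Y + q_J) = 0.
Adding the 3 conditions: 210 − 3Q − 3Q = 0, i.e. Q = 35.
Back-substituting: q_Y = (56 − 105/2)/(3/2) = 7/3, q_J = (60 − 105/2)/(3/2) = 5, q_X = (94 − 105/2)/(3/2) = 83/3.
Total output Q = 35, so price P = 96 - (3/2)·35 = 87/2.

43.50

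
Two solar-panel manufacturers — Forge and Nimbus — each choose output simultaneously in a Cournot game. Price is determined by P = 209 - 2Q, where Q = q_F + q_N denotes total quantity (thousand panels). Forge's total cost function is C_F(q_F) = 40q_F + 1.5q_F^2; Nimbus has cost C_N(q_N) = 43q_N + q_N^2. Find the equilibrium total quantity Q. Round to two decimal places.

39.63

Forge's profit: π_F = (209 - 2Q)q_F - (40q_F + (3/2)q_F²). Setting ∂π_F/∂q_F = 0: 169 - 7q_F - 2(q_N) = 0.
Nimbus's first-order condition: 166 - 6q_N - 2(q_F) = 0.
Rearranging gives the reaction functions q_F = (169 - 2q_N)/7 and q_N = (166 - 2q_F)/6.
Substituting one into the other gives q_F = 341/19 and q_N = 412/19.
Total output Q = 341/19 + 412/19 = 753/19.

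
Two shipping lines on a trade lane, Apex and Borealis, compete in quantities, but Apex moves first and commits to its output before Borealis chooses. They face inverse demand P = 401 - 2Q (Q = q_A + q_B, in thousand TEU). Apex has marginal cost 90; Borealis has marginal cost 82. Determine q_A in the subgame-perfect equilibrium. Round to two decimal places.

75.75

Solve by backward induction. Given q_A, the follower Borealis maximises π_B = (401 - 2q_A - 2q_B)q_B - 82q_B.
Setting the follower's marginal profit to zero, 319 - 2q_A - 4q_B = 0, i.e. q_B = (319 - 2q_A)/4.
Apex substitutes q_B(q_A) into its own profit: π_A = q_A(401 - 2q_A - (319 - 2q_A)/2) - 90q_A = (483/2 - q_A)q_A - 90q_A.
Leader FOC: 303/2 - 2q_A = 0, so q_A = 303/4.
Then q_B = (319 - 2·(303/4))/4 = 335/8.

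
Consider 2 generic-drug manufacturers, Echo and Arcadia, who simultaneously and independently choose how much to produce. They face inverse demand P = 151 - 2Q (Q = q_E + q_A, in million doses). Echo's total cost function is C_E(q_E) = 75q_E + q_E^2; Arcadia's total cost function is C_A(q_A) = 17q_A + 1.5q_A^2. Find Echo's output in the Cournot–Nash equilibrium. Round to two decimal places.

Echo's profit: π_E = (151 - 2Q)q_E - (75q_E + q_E²). Setting ∂π_E/∂q_E = 0: 76 - 6q_E - 2(q_A) = 0.
Arcadia's profit: π_A = (151 - 2Q)q_A - (17q_A + (3/2)q_A²). Setting ∂π_A/∂q_A = 0: 134 - 7q_A - 2(q_E) = 0.
Best responses: q_E = (76 - 2q_A)/6, q_A = (134 - 2q_E)/7.
Substituting one into the other gives q_E = 132/19 and q_A = 326/19.

6.95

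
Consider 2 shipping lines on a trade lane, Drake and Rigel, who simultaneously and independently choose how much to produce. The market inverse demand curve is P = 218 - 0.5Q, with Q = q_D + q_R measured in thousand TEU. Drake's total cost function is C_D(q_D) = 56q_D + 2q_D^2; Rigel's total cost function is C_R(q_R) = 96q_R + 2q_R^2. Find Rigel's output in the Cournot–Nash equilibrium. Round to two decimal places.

Drake's profit: π_D = (218 - 0.5Q)q_D - (56q_D + 2q_D²). Setting ∂π_D/∂q_D = 0: 162 - 5q_D - (1/2)(q_R) = 0.
Rigel's first-order condition: 122 - 5q_R - (1/2)(q_D) = 0.
So q_D = (162 - (1/2)q_R)/5 and q_R = (122 - (1/2)q_D)/5.
Substituting one into the other gives q_D = 30.2626 and q_R = 21.3737.

21.37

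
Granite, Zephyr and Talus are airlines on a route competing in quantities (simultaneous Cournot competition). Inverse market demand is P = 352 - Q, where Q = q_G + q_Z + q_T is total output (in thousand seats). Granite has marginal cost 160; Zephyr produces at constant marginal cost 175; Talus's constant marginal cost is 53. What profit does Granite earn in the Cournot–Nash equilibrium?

Granite's profit: π_G = (352 - Q)q_G - (160q_G). Setting ∂π_G/∂q_G = 0: 192 - 2q_G - (q_Z + q_T) = 0.
Zephyr's profit: π_Z = (352 - Q)q_Z - (175q_Z). Setting ∂π_Z/∂q_Z = 0: 177 - 2q_Z - (q_G + q_T) = 0.
Talus's profit: π_T = (352 - Q)q_T - (53q_T). Setting ∂π_T/∂q_T = 0: 299 - 2q_T - (q_G + q_Z) = 0.
Adding the 3 conditions: 668 − 2Q − 2Q = 0, i.e. Q = 167.
Back-substituting: q_G = (192 − 167) = 25, q_Z = (177 − 167) = 10, q_T = (299 − 167) = 132.
Price P = 352 - 167 = 185.
Granite's profit: (185 - 160)·25 = 625.

625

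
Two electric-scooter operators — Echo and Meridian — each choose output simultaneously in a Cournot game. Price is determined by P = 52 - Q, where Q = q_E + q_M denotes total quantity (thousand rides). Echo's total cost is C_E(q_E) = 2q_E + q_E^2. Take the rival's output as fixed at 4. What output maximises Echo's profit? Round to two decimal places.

11.50

With the rival's output fixed at 4, Echo's profit is π_E = (52 - 4 - q_E)q_E - (2q_E + q_E²) = (48 - q_E)q_E - (2q_E + q_E²).
∂π_E/∂q_E = 46 - 4q_E = 0, so q_E = 23/2.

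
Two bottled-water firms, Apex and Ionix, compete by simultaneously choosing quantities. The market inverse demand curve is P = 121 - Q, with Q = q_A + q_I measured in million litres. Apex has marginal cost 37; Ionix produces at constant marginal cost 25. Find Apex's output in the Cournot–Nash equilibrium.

24

Apex's profit: π_A = (121 - Q)q_A - (37q_A). Setting ∂π_A/∂q_A = 0: 84 - 2q_A - (q_I) = 0.
Ionix's profit: π_I = (121 - Q)q_I - (25q_I). Setting ∂π_I/∂q_I = 0: 96 - 2q_I - (q_A) = 0.
So q_A = (84 - q_I)/2 and q_I = (96 - q_A)/2.
Solving the pair: q_A = 24, q_I = 36.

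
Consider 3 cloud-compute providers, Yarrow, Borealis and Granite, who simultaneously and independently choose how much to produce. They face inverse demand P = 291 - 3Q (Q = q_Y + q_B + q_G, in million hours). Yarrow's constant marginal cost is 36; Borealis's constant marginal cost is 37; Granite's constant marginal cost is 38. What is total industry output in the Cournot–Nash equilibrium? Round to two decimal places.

63.50

Yarrow's profit: π_Y = (291 - 3Q)q_Y - (36q_Y). Setting ∂π_Y/∂q_Y = 0: 255 - 6q_Y - 3(q_B + q_G) = 0.
Borealis's profit: π_B = (291 - 3Q)q_B - (37q_B). Setting ∂π_B/∂q_B = 0: 254 - 6q_B - 3(q_Y + q_G) = 0.
Granite's first-order condition: 253 - 6q_G - 3(q_Y + q_B) = 0.
Adding the 3 conditions: 762 − 6Q − 6Q = 0, i.e. Q = 127/2.
Back-substituting: q_Y = (255 − 381/2)/3 = 43/2, q_B = (254 − 381/2)/3 = 127/6, q_G = (253 − 381/2)/3 = 125/6.
Total output Q = 43/2 + 127/6 + 125/6 = 127/2.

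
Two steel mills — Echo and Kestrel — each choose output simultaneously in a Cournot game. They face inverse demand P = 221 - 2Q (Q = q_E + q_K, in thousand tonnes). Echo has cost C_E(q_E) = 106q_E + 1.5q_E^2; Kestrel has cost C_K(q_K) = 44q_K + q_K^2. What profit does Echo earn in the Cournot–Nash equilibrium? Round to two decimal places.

273.64

Echo's profit: π_E = (221 - 2Q)q_E - (106q_E + (3/2)q_E²). Setting ∂π_E/∂q_E = 0: 115 - 7q_E - 2(q_K) = 0.
Kestrel's profit: π_K = (221 - 2Q)q_K - (44q_K + q_K²). Setting ∂π_K/∂q_K = 0: 177 - 6q_K - 2(q_E) = 0.
Rearranging gives the reaction functions q_E = (115 - 2q_K)/7 and q_K = (177 - 2q_E)/6.
Substituting one into the other gives q_E = 168/19 and q_K = 1009/38.
Price P = 221 - 2·(1345/38) = 150.2105.
Echo's profit: 150.2105·(168/19) - 106·(168/19) - (3/2)(168/19)² = 273.6399.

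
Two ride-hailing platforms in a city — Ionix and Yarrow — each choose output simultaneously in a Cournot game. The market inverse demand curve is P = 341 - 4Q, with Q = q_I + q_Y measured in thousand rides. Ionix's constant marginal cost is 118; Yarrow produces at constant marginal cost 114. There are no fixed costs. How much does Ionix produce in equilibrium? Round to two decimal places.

Ionix's profit: π_I = (341 - 4Q)q_I - (118q_I). Setting ∂π_I/∂q_I = 0: 223 - 8q_I - 4(q_Y) = 0.
Yarrow's first-order condition: 227 - 8q_Y - 4(q_I) = 0.
Best responses: q_I = (223 - 4q_Y)/8, q_Y = (227 - 4q_I)/8.
Substituting one into the other gives q_I = 73/4 and q_Y = 77/4.

18.25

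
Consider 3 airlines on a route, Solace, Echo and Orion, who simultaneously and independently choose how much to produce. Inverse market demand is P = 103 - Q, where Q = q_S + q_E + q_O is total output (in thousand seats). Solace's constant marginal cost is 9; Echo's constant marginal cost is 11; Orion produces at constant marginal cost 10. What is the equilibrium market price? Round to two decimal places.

Solace's profit: π_S = (103 - Q)q_S - (9q_S). Setting ∂π_S/∂q_S = 0: 94 - 2q_S - (q_E + q_O) = 0.
Echo's profit: π_E = (103 - Q)q_E - (11q_E). Setting ∂π_E/∂q_E = 0: 92 - 2q_E - (q_S + q_O) = 0.
Orion's first-order condition: 93 - 2q_O - (q_S + q_E) = 0.
Summing all 3 equations gives 279 − 4Q = 0, hence Q = 279/4.
Back-substituting: q_S = (94 − 279/4) = 97/4, q_E = (92 − 279/4) = 89/4, q_O = (93 − 279/4) = 93/4.
Total output Q = 279/4, so price P = 103 - 279/4 = 133/4.

33.25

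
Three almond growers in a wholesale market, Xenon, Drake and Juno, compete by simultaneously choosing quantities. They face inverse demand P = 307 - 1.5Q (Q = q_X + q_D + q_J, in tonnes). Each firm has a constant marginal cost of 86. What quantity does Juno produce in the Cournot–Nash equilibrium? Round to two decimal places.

36.83

A representative firm's profit is π_i = q_i(307 - 1.5Q) - 86q_i.
Setting ∂π_i/∂q_i = 0 with rivals' quantities fixed: 221 - 3q_i - (3/2)·Σ_{j≠i} q_j = 0.
With identical firms every q_j equals q_i, so Σ_{j≠i} q_j = 2q_i and 221 = 6q_i, giving q_i = 221/6.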